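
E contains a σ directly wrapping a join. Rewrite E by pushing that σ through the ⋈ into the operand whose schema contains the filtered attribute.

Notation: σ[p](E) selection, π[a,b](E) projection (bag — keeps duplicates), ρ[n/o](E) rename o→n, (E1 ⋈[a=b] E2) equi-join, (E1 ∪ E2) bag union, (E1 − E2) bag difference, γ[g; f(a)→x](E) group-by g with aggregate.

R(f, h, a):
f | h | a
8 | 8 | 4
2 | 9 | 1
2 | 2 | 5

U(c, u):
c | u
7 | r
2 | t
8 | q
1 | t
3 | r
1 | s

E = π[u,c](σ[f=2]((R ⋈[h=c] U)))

σ filters on f, owned by the left side.
E' = π[u,c]((σ[f=2](R) ⋈[h=c] U))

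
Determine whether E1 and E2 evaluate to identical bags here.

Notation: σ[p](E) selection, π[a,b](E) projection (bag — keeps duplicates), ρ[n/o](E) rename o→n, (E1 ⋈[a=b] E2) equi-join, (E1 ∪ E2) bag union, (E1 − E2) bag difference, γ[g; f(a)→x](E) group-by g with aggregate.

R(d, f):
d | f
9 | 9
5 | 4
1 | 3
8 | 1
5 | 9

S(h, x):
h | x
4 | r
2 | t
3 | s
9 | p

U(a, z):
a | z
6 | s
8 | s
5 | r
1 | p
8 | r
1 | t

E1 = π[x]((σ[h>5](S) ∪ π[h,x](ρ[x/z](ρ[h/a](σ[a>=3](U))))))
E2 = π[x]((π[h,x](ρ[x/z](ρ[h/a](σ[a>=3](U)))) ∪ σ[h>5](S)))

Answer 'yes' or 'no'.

E1 subexpression sizes:
  S → 4
  σ[h>5](S) → 1
  U → 6
  σ[a>=3](U) → 4
  ρ[h/a](σ[a>=3](U)) → 4
  ρ[x/z](ρ[h/a](σ[a>=3](U))) → 4
  π[h,x](ρ[x/z](ρ[h/a](σ[a>=3](U)))) → 4
  (σ[h>5](S) ∪ π[h,x](ρ[x/z](ρ[h/a](σ[a>=3](U))))) → 5
  π[x]((σ[h>5](S) ∪ π[h,x](ρ[x/z](ρ[h/a](σ[a>=3](U)))))) → 5
E2 subexpression sizes:
  U → 6
  σ[a>=3](U) → 4
  ρ[h/a](σ[a>=3](U)) → 4
  ρ[x/z](ρ[h/a](σ[a>=3](U))) → 4
  π[h,x](ρ[x/z](ρ[h/a](σ[a>=3](U)))) → 4
  S → 4
  σ[h>5](S) → 1
  (π[h,x](ρ[x/z](ρ[h/a](σ[a>=3](U)))) ∪ σ[h>5](S)) → 5
  π[x]((π[h,x](ρ[x/z](ρ[h/a](σ[a>=3](U)))) ∪ σ[h>5](S))) → 5

E1 and E2 produce the same multiset:
x
p
r
r
s
s

yes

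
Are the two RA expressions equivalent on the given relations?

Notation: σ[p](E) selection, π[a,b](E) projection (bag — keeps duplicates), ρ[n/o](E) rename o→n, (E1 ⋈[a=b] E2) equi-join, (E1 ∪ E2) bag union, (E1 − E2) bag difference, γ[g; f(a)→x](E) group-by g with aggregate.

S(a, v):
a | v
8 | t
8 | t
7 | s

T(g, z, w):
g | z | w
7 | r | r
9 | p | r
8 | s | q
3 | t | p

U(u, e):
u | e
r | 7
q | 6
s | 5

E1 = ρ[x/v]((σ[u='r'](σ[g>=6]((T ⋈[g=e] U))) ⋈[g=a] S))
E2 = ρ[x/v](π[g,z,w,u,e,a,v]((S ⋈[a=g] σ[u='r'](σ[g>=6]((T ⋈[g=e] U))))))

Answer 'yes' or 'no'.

E1 row counts bottom-up:
  T → 4
  U → 3
  (T ⋈[g=e] U) → 1
  σ[g>=6]((T ⋈[g=e] U)) → 1
  σ[u='r'](σ[g>=6]((T ⋈[g=e] U))) → 1
  S → 3
  (σ[u='r'](σ[g>=6]((T ⋈[g=e] U))) ⋈[g=a] S) → 1
  ρ[x/v]((σ[u='r'](σ[g>=6]((T ⋈[g=e] U))) ⋈[g=a] S)) → 1
E2 row counts bottom-up:
  S → 3
  T → 4
  U → 3
  (T ⋈[g=e] U) → 1
  σ[g>=6]((T ⋈[g=e] U)) → 1
  σ[u='r'](σ[g>=6]((T ⋈[g=e] U))) → 1
  (S ⋈[a=g] σ[u='r'](σ[g>=6]((T ⋈[g=e] U)))) → 1
  π[g,z,w,u,e,a,v]((S ⋈[a=g] σ[u='r'](σ[g>=6]((T ⋈[g=e] U))))) → 1
  ρ[x/v](π[g,z,w,u,e,a,v]((S ⋈[a=g] σ[u='r'](σ[g>=6]((T ⋈[g=e] U)))))) → 1

E1 and E2 produce the same multiset:
g | z | w | u | e | a | x
7 | r | r | r | 7 | 7 | s

yes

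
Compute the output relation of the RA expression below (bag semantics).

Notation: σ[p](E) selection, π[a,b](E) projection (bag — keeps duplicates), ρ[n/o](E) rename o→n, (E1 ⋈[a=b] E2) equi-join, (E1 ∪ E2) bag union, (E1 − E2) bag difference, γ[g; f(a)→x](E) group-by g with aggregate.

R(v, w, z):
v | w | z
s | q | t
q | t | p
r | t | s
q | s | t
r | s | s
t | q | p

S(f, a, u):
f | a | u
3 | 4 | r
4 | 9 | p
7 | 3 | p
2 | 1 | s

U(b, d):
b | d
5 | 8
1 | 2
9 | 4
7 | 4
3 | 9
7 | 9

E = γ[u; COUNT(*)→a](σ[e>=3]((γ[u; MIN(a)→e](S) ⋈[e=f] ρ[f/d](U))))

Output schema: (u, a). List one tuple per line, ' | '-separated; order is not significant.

Subexpression sizes:
  S → 4
  γ[u; MIN(a)→e](S) → 3
  U → 6
  ρ[f/d](U) → 6
  (γ[u; MIN(a)→e](S) ⋈[e=f] ρ[f/d](U)) → 2
  σ[e>=3]((γ[u; MIN(a)→e](S) ⋈[e=f] ρ[f/d](U))) → 2
  γ[u; COUNT(*)→a](σ[e>=3]((γ[u; MIN(a)→e](S) ⋈[e=f] ρ[f/d](U)))) → 1

== RESULT ==
u | a
r | 2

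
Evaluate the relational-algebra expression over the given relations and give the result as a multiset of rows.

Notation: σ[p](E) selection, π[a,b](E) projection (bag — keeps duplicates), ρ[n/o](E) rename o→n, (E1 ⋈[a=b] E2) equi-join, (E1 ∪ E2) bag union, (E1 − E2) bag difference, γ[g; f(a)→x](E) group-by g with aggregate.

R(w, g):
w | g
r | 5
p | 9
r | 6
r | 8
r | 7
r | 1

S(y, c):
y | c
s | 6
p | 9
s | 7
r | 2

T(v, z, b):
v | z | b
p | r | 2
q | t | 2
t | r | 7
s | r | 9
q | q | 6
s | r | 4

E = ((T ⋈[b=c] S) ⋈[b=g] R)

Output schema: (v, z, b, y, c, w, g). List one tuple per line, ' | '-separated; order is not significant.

Per-node cardinality:
  T → 6
  S → 4
  (T ⋈[b=c] S) → 5
  R → 6
  ((T ⋈[b=c] S) ⋈[b=g] R) → 3

== RESULT ==
v | z | b | y | c | w | g
q | q | 6 | s | 6 | r | 6
s | r | 9 | p | 9 | p | 9
t | r | 7 | s | 7 | r | 7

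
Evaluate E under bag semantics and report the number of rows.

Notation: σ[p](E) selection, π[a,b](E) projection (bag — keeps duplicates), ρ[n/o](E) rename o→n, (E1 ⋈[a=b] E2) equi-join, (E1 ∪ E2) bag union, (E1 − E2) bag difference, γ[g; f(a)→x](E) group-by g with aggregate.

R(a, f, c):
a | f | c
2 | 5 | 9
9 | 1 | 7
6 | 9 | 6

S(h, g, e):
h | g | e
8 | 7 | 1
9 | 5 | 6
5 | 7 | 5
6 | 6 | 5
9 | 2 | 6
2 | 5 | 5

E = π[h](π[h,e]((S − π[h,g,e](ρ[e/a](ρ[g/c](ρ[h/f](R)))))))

Row counts bottom-up:
  S → 6
  R → 3
  ρ[h/f](R) → 3
  ρ[g/c](ρ[h/f](R)) → 3
  ρ[e/a](ρ[g/c](ρ[h/f](R))) → 3
  π[h,g,e](ρ[e/a](ρ[g/c](ρ[h/f](R)))) → 3
  (S − π[h,g,e](ρ[e/a](ρ[g/c](ρ[h/f](R))))) → 6
  π[h,e]((S − π[h,g,e](ρ[e/a](ρ[g/c](ρ[h/f](R)))))) → 6
  π[h](π[h,e]((S − π[h,g,e](ρ[e/a](ρ[g/c](ρ[h/f](R))))))) → 6

|E| = 6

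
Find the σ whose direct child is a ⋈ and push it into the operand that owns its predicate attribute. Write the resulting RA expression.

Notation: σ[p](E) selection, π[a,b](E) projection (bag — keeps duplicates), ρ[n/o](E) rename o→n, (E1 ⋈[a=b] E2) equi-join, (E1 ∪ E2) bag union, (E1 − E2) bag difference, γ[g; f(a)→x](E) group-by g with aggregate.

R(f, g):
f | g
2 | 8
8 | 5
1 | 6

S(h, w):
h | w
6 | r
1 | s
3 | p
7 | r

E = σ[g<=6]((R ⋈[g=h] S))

σ filters on g, owned by the left side.
E' = (σ[g<=6](R) ⋈[g=h] S)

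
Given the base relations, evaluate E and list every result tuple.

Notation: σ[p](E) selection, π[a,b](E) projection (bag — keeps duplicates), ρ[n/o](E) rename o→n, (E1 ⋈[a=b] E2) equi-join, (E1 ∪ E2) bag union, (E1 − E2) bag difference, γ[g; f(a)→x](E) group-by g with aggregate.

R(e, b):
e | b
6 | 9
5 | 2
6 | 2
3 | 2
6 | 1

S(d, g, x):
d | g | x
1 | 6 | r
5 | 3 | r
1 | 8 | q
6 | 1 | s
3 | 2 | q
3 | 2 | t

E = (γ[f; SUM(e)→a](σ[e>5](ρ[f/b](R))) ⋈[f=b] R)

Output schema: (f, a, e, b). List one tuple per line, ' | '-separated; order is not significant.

Per-node cardinality:
  R → 5
  ρ[f/b](R) → 5
  σ[e>5](ρ[f/b](R)) → 3
  γ[f; SUM(e)→a](σ[e>5](ρ[f/b](R))) → 3
  R → 5
  (γ[f; SUM(e)→a](σ[e>5](ρ[f/b](R))) ⋈[f=b] R) → 5

== RESULT ==
f | a | e | b
1 | 6 | 6 | 1
2 | 6 | 3 | 2
2 | 6 | 5 | 2
2 | 6 | 6 | 2
9 | 6 | 6 | 9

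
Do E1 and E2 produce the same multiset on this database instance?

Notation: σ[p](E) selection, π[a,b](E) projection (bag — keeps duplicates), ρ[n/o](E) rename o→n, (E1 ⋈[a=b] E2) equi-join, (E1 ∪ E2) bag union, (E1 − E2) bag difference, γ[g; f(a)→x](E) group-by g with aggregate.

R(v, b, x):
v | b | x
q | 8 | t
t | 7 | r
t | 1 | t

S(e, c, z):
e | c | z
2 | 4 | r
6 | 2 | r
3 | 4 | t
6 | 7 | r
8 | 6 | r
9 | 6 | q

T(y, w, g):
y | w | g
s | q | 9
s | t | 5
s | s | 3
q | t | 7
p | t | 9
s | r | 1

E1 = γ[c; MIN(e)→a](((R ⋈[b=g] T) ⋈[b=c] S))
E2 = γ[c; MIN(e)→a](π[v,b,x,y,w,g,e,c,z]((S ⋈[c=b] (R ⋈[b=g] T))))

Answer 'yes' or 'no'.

E1 per-node cardinality:
  R → 3
  T → 6
  (R ⋈[b=g] T) → 2
  S → 6
  ((R ⋈[b=g] T) ⋈[b=c] S) → 1
  γ[c; MIN(e)→a](((R ⋈[b=g] T) ⋈[b=c] S)) → 1
E2 per-node cardinality:
  S → 6
  R → 3
  T → 6
  (R ⋈[b=g] T) → 2
  (S ⋈[c=b] (R ⋈[b=g] T)) → 1
  π[v,b,x,y,w,g,e,c,z]((S ⋈[c=b] (R ⋈[b=g] T))) → 1
  γ[c; MIN(e)→a](π[v,b,x,y,w,g,e,c,z]((S ⋈[c=b] (R ⋈[b=g] T)))) → 1

E1 and E2 produce the same multiset:
c | a
7 | 6

yes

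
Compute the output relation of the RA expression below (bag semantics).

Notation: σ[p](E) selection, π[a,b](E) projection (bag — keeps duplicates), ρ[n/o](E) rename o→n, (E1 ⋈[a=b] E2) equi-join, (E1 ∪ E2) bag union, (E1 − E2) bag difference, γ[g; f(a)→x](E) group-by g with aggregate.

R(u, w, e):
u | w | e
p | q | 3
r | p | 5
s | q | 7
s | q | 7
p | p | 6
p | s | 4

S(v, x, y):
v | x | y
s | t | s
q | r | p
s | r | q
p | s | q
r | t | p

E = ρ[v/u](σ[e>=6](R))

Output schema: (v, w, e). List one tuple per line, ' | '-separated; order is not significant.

Row counts bottom-up:
  R → 6
  σ[e>=6](R) → 3
  ρ[v/u](σ[e>=6](R)) → 3

== RESULT ==
v | w | e
p | p | 6
s | q | 7
s | q | 7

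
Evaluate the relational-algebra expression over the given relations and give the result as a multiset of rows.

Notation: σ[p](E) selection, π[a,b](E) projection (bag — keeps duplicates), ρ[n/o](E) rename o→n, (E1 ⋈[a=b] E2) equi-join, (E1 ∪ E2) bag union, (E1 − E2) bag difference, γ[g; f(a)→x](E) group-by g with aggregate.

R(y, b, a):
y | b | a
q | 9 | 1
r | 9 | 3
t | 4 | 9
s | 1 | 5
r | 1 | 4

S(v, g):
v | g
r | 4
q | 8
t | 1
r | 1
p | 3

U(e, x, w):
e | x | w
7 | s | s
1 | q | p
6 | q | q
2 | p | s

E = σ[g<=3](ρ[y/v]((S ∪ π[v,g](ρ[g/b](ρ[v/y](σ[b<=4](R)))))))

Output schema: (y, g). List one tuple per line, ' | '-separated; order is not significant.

Stepwise |·|:
  S → 5
  R → 5
  σ[b<=4](R) → 3
  ρ[v/y](σ[b<=4](R)) → 3
  ρ[g/b](ρ[v/y](σ[b<=4](R))) → 3
  π[v,g](ρ[g/b](ρ[v/y](σ[b<=4](R)))) → 3
  (S ∪ π[v,g](ρ[g/b](ρ[v/y](σ[b<=4](R))))) → 8
  ρ[y/v]((S ∪ π[v,g](ρ[g/b](ρ[v/y](σ[b<=4](R)))))) → 8
  σ[g<=3](ρ[y/v]((S ∪ π[v,g](ρ[g/b](ρ[v/y](σ[b<=4](R))))))) → 5

== RESULT ==
y | g
p | 3
r | 1
r | 1
s | 1
t | 1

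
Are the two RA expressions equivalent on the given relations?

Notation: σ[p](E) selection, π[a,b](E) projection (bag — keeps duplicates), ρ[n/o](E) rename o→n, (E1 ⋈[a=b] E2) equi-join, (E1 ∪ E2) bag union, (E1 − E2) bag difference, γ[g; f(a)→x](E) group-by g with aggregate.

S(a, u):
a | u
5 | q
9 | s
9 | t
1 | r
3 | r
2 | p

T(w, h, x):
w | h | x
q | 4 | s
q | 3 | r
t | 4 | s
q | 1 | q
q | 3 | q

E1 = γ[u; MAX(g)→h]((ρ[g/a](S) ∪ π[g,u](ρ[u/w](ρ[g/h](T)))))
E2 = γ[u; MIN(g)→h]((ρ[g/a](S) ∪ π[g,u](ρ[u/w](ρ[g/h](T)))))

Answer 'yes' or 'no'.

E1 subexpression sizes:
  S → 6
  ρ[g/a](S) → 6
  T → 5
  ρ[g/h](T) → 5
  ρ[u/w](ρ[g/h](T)) → 5
  π[g,u](ρ[u/w](ρ[g/h](T))) → 5
  (ρ[g/a](S) ∪ π[g,u](ρ[u/w](ρ[g/h](T)))) → 11
  γ[u; MAX(g)→h]((ρ[g/a](S) ∪ π[g,u](ρ[u/w](ρ[g/h](T))))) → 5
E2 subexpression sizes:
  S → 6
  ρ[g/a](S) → 6
  T → 5
  ρ[g/h](T) → 5
  ρ[u/w](ρ[g/h](T)) → 5
  π[g,u](ρ[u/w](ρ[g/h](T))) → 5
  (ρ[g/a](S) ∪ π[g,u](ρ[u/w](ρ[g/h](T)))) → 11
  γ[u; MIN(g)→h]((ρ[g/a](S) ∪ π[g,u](ρ[u/w](ρ[g/h](T))))) → 5

E1 result:
u | h
p | 2
q | 5
r | 3
s | 9
t | 9
E2 result:
u | h
p | 2
q | 1
r | 1
s | 9
t | 4
Witness: ('r', 1) appears 0× in E1 but 1× in E2.

no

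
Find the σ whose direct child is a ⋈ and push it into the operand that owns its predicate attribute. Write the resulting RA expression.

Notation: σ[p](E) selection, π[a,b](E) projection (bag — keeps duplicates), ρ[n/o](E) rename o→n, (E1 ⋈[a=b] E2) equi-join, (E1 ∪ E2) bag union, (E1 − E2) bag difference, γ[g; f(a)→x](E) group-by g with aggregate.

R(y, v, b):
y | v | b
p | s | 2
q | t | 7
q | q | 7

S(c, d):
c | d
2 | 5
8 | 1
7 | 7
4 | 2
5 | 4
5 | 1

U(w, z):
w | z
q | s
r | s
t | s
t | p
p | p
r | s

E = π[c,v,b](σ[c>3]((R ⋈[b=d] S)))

σ filters on c, owned by the right side.
E' = π[c,v,b]((R ⋈[b=d] σ[c>3](S)))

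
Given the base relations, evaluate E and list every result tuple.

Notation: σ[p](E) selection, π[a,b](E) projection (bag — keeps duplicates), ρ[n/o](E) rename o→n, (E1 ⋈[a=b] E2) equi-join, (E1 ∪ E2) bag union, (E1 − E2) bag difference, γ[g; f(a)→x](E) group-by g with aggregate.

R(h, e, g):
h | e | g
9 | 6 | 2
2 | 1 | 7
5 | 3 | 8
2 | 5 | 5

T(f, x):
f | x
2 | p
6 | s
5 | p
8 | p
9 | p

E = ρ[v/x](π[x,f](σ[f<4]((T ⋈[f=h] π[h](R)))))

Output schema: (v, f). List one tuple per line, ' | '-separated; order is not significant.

Stepwise |·|:
  T → 5
  R → 4
  π[h](R) → 4
  (T ⋈[f=h] π[h](R)) → 4
  σ[f<4]((T ⋈[f=h] π[h](R))) → 2
  π[x,f](σ[f<4]((T ⋈[f=h] π[h](R)))) → 2
  ρ[v/x](π[x,f](σ[f<4]((T ⋈[f=h] π[h](R))))) → 2

== RESULT ==
v | f
p | 2
p | 2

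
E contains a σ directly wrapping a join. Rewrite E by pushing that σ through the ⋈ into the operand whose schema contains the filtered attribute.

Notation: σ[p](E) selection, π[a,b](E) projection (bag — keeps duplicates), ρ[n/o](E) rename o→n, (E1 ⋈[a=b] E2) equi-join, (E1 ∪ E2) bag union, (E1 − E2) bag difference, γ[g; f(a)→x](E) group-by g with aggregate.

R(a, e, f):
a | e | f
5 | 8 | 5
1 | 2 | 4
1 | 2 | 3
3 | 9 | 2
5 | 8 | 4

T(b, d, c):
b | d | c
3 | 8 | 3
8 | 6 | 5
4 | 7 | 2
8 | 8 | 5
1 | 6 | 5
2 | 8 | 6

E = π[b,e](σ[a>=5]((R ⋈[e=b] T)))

σ filters on a, owned by the left side.
E' = π[b,e]((σ[a>=5](R) ⋈[e=b] T))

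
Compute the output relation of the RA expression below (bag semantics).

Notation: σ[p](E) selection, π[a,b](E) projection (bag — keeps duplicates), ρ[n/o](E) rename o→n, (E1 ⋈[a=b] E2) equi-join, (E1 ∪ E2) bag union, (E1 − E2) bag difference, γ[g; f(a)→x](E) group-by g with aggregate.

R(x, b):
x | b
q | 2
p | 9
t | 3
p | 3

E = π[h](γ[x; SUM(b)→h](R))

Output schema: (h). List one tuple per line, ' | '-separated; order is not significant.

Per-node cardinality:
  R → 4
  γ[x; SUM(b)→h](R) → 3
  π[h](γ[x; SUM(b)→h](R)) → 3

== RESULT ==
h
2
3
12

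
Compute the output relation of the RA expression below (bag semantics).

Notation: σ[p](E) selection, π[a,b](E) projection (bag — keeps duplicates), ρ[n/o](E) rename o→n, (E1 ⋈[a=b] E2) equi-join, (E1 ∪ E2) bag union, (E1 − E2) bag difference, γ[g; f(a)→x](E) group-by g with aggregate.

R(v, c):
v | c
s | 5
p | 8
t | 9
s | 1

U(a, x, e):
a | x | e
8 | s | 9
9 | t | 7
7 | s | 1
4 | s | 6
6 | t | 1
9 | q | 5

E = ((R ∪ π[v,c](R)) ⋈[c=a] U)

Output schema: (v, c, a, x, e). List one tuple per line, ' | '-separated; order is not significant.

Subexpression sizes:
  R → 4
  R → 4
  π[v,c](R) → 4
  (R ∪ π[v,c](R)) → 8
  U → 6
  ((R ∪ π[v,c](R)) ⋈[c=a] U) → 6

== RESULT ==
v | c | a | x | e
p | 8 | 8 | s | 9
p | 8 | 8 | s | 9
t | 9 | 9 | q | 5
t | 9 | 9 | q | 5
t | 9 | 9 | t | 7
t | 9 | 9 | t | 7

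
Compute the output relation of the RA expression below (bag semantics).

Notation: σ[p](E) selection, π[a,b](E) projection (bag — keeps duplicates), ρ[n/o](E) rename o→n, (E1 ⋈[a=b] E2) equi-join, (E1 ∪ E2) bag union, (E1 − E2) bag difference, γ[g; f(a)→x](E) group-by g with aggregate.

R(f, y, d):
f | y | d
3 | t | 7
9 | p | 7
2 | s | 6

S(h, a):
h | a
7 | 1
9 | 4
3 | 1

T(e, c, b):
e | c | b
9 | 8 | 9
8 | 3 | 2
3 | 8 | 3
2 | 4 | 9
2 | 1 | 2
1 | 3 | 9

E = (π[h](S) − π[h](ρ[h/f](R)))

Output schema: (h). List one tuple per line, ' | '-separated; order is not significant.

Row counts bottom-up:
  S → 3
  π[h](S) → 3
  R → 3
  ρ[h/f](R) → 3
  π[h](ρ[h/f](R)) → 3
  (π[h](S) − π[h](ρ[h/f](R))) → 1

== RESULT ==
h
7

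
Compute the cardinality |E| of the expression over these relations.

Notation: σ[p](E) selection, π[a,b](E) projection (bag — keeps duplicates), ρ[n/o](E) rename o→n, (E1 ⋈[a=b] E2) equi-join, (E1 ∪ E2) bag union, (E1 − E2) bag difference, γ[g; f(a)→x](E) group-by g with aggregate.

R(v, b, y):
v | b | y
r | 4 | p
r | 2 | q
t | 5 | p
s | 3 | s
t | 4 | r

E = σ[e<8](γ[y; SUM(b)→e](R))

Subexpression sizes:
  R → 5
  γ[y; SUM(b)→e](R) → 4
  σ[e<8](γ[y; SUM(b)→e](R)) → 3

|E| = 3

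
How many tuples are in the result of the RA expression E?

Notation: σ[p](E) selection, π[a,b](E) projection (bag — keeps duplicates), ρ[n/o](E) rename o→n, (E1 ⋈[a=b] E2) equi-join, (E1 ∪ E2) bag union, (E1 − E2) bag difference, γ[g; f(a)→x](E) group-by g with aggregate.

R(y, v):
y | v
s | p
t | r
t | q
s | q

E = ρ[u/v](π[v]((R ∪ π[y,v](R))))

Stepwise |·|:
  R → 4
  R → 4
  π[y,v](R) → 4
  (R ∪ π[y,v](R)) → 8
  π[v]((R ∪ π[y,v](R))) → 8
  ρ[u/v](π[v]((R ∪ π[y,v](R)))) → 8

|E| = 8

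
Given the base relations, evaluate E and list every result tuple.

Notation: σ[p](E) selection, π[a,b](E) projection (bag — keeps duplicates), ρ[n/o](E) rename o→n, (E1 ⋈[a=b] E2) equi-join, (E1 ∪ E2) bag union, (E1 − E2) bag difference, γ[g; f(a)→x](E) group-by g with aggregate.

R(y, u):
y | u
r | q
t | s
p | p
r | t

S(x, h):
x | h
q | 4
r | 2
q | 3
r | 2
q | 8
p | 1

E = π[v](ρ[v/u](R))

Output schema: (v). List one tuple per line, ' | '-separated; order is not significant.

Stepwise |·|:
  R → 4
  ρ[v/u](R) → 4
  π[v](ρ[v/u](R)) → 4

== RESULT ==
v
p
q
s
t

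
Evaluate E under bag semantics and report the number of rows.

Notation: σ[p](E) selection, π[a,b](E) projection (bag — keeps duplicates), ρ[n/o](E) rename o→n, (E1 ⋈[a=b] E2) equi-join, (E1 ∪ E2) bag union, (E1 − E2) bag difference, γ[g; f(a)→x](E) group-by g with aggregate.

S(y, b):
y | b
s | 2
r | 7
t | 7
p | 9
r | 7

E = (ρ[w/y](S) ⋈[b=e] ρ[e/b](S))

Subexpression sizes:
  S → 5
  ρ[w/y](S) → 5
  S → 5
  ρ[e/b](S) → 5
  (ρ[w/y](S) ⋈[b=e] ρ[e/b](S)) → 11

|E| = 11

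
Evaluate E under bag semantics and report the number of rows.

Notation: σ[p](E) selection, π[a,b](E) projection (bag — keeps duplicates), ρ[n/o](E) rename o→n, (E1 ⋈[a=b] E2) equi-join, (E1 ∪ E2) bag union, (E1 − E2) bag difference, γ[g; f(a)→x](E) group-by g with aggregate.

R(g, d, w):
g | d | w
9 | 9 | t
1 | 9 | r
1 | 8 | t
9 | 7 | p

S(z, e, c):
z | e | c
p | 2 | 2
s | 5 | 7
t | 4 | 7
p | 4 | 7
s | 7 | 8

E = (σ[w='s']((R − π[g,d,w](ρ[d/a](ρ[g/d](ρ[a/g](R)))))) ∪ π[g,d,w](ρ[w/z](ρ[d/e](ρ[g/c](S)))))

Subexpression sizes:
  R → 4
  R → 4
  ρ[a/g](R) → 4
  ρ[g/d](ρ[a/g](R)) → 4
  ρ[d/a](ρ[g/d](ρ[a/g](R))) → 4
  π[g,d,w](ρ[d/a](ρ[g/d](ρ[a/g](R)))) → 4
  (R − π[g,d,w](ρ[d/a](ρ[g/d](ρ[a/g](R))))) → 3
  σ[w='s']((R − π[g,d,w](ρ[d/a](ρ[g/d](ρ[a/g](R)))))) → 0
  S → 5
  ρ[g/c](S) → 5
  ρ[d/e](ρ[g/c](S)) → 5
  ρ[w/z](ρ[d/e](ρ[g/c](S))) → 5
  π[g,d,w](ρ[w/z](ρ[d/e](ρ[g/c](S)))) → 5
  (σ[w='s']((R − π[g,d,w](ρ[d/a](ρ[g/d](ρ[a/g](R)))))) ∪ π[g,d,w](ρ[w/z](ρ[d/e](ρ[g/c](S))))) → 5

|E| = 5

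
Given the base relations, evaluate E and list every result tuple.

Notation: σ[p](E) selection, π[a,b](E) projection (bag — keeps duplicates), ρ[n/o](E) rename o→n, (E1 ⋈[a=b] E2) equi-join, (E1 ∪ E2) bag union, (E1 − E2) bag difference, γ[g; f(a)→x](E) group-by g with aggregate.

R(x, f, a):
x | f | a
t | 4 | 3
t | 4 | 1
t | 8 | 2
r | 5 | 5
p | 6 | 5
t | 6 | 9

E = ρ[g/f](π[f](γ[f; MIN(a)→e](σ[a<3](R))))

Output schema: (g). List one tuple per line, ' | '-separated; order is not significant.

Per-node cardinality:
  R → 6
  σ[a<3](R) → 2
  γ[f; MIN(a)→e](σ[a<3](R)) → 2
  π[f](γ[f; MIN(a)→e](σ[a<3](R))) → 2
  ρ[g/f](π[f](γ[f; MIN(a)→e](σ[a<3](R)))) → 2

== RESULT ==
g
4
8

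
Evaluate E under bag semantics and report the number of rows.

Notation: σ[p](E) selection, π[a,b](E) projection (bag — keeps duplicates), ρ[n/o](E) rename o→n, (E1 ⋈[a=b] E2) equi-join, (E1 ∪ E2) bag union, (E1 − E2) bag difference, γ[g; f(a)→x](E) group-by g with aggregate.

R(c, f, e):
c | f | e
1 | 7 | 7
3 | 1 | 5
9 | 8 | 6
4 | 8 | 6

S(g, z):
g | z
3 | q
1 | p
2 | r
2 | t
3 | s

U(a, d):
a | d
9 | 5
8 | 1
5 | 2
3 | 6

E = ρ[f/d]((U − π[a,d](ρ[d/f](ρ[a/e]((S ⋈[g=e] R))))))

Row counts bottom-up:
  U → 4
  S → 5
  R → 4
  (S ⋈[g=e] R) → 0
  ρ[a/e]((S ⋈[g=e] R)) → 0
  ρ[d/f](ρ[a/e]((S ⋈[g=e] R))) → 0
  π[a,d](ρ[d/f](ρ[a/e]((S ⋈[g=e] R)))) → 0
  (U − π[a,d](ρ[d/f](ρ[a/e]((S ⋈[g=e] R))))) → 4
  ρ[f/d]((U − π[a,d](ρ[d/f](ρ[a/e]((S ⋈[g=e] R)))))) → 4

|E| = 4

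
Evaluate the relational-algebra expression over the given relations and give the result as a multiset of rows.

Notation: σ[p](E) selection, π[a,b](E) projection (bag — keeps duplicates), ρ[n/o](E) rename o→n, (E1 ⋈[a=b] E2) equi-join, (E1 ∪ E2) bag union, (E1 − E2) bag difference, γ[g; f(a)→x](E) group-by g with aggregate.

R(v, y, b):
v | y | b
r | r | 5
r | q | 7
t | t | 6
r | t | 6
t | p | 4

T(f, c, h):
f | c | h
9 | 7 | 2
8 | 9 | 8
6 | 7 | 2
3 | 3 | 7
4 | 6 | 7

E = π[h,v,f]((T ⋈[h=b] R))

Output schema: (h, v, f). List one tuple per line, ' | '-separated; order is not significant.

Stepwise |·|:
  T → 5
  R → 5
  (T ⋈[h=b] R) → 2
  π[h,v,f]((T ⋈[h=b] R)) → 2

== RESULT ==
h | v | f
7 | r | 3
7 | r | 4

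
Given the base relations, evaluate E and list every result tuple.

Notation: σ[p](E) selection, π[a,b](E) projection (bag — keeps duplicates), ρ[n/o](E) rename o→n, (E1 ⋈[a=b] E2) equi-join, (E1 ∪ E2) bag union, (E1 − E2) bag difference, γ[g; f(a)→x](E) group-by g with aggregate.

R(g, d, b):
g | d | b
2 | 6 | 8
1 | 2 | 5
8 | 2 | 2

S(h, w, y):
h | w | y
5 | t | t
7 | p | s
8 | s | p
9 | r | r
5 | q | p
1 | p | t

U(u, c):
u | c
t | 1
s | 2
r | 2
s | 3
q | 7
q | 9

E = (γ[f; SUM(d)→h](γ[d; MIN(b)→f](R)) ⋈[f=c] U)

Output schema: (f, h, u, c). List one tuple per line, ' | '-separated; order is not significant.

Stepwise |·|:
  R → 3
  γ[d; MIN(b)→f](R) → 2
  γ[f; SUM(d)→h](γ[d; MIN(b)→f](R)) → 2
  U → 6
  (γ[f; SUM(d)→h](γ[d; MIN(b)→f](R)) ⋈[f=c] U) → 2

== RESULT ==
f | h | u | c
2 | 2 | r | 2
2 | 2 | s | 2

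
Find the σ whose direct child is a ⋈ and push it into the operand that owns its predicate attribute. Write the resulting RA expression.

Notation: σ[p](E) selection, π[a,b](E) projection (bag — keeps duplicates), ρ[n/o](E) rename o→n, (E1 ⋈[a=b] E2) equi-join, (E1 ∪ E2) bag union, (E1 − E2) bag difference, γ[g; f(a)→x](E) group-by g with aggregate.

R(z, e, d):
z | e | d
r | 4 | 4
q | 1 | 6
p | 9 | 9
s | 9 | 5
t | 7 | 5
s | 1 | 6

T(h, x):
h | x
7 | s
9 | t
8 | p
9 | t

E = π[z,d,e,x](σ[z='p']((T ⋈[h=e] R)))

σ filters on z, owned by the right side.
E' = π[z,d,e,x]((T ⋈[h=e] σ[z='p'](R)))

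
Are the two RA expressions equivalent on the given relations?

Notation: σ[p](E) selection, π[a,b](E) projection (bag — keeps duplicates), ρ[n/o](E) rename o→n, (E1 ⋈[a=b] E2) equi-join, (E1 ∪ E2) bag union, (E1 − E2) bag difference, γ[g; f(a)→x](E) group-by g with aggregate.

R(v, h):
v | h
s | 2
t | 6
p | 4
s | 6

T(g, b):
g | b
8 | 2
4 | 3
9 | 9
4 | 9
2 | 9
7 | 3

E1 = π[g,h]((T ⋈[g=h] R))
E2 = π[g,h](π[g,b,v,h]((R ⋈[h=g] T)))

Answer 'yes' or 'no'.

E1 subexpression sizes:
  T → 6
  R → 4
  (T ⋈[g=h] R) → 3
  π[g,h]((T ⋈[g=h] R)) → 3
E2 subexpression sizes:
  R → 4
  T → 6
  (R ⋈[h=g] T) → 3
  π[g,b,v,h]((R ⋈[h=g] T)) → 3
  π[g,h](π[g,b,v,h]((R ⋈[h=g] T))) → 3

E1 and E2 produce the same multiset:
g | h
2 | 2
4 | 4
4 | 4

yes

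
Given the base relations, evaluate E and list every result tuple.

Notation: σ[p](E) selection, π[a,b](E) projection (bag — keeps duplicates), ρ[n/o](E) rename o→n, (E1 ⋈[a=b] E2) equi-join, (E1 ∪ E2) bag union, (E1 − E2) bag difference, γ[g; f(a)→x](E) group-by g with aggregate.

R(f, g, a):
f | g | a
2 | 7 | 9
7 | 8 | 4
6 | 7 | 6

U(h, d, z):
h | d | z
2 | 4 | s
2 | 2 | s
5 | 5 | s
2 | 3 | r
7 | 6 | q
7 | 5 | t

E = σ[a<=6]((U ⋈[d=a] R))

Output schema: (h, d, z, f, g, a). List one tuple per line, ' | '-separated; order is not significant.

Per-node cardinality:
  U → 6
  R → 3
  (U ⋈[d=a] R) → 2
  σ[a<=6]((U ⋈[d=a] R)) → 2

== RESULT ==
h | d | z | f | g | a
2 | 4 | s | 7 | 8 | 4
7 | 6 | q | 6 | 7 | 6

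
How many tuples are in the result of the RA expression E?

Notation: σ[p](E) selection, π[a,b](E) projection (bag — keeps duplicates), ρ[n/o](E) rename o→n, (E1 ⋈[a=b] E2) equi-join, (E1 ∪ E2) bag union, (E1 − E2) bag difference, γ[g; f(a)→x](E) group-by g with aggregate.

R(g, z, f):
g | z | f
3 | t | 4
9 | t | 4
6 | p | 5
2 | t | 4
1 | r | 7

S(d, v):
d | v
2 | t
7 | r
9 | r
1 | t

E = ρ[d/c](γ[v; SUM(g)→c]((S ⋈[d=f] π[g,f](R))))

Stepwise |·|:
  S → 4
  R → 5
  π[g,f](R) → 5
  (S ⋈[d=f] π[g,f](R)) → 1
  γ[v; SUM(g)→c]((S ⋈[d=f] π[g,f](R))) → 1
  ρ[d/c](γ[v; SUM(g)→c]((S ⋈[d=f] π[g,f](R)))) → 1

|E| = 1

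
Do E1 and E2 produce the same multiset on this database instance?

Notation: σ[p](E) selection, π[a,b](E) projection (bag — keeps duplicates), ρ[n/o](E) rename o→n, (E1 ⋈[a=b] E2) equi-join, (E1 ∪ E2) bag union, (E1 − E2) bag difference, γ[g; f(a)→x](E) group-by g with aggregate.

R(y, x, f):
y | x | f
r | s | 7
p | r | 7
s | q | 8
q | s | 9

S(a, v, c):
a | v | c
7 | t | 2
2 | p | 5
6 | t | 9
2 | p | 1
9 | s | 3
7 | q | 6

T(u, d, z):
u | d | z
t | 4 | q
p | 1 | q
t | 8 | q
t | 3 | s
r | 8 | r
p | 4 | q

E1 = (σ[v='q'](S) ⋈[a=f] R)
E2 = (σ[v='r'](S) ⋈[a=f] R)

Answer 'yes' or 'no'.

E1 row counts bottom-up:
  S → 6
  σ[v='q'](S) → 1
  R → 4
  (σ[v='q'](S) ⋈[a=f] R) → 2
E2 row counts bottom-up:
  S → 6
  σ[v='r'](S) → 0
  R → 4
  (σ[v='r'](S) ⋈[a=f] R) → 0

E1 result:
a | v | c | y | x | f
7 | q | 6 | p | r | 7
7 | q | 6 | r | s | 7
E2 result:
a | v | c | y | x | f
(0 rows)
Witness: (7, 'q', 6, 'r', 's', 7) appears 1× in E1 but 0× in E2.

no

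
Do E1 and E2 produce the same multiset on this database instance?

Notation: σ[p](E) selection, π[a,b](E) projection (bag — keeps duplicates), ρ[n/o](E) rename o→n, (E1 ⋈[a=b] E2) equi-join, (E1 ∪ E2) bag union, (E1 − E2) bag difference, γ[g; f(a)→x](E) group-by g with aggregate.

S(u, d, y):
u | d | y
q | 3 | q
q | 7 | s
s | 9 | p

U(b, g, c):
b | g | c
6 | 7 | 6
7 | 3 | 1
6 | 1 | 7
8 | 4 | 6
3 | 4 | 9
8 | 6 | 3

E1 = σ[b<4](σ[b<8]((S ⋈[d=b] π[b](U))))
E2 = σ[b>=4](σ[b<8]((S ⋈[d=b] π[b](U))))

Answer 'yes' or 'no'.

E1 per-node cardinality:
  S → 3
  U → 6
  π[b](U) → 6
  (S ⋈[d=b] π[b](U)) → 2
  σ[b<8]((S ⋈[d=b] π[b](U))) → 2
  σ[b<4](σ[b<8]((S ⋈[d=b] π[b](U)))) → 1
E2 per-node cardinality:
  S → 3
  U → 6
  π[b](U) → 6
  (S ⋈[d=b] π[b](U)) → 2
  σ[b<8]((S ⋈[d=b] π[b](U))) → 2
  σ[b>=4](σ[b<8]((S ⋈[d=b] π[b](U)))) → 1

E1 result:
u | d | y | b
q | 3 | q | 3
E2 result:
u | d | y | b
q | 7 | s | 7
Witness: ('q', 7, 's', 7) appears 0× in E1 but 1× in E2.

no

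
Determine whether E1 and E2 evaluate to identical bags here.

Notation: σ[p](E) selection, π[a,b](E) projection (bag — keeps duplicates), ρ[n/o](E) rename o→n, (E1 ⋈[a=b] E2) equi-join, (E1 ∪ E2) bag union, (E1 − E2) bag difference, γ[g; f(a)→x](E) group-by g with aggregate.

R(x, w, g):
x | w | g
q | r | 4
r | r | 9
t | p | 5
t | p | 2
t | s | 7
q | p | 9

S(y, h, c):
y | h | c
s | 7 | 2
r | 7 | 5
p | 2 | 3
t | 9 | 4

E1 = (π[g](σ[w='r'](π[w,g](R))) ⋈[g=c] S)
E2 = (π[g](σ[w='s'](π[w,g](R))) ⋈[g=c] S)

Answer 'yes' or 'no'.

E1 subexpression sizes:
  R → 6
  π[w,g](R) → 6
  σ[w='r'](π[w,g](R)) → 2
  π[g](σ[w='r'](π[w,g](R))) → 2
  S → 4
  (π[g](σ[w='r'](π[w,g](R))) ⋈[g=c] S) → 1
E2 subexpression sizes:
  R → 6
  π[w,g](R) → 6
  σ[w='s'](π[w,g](R)) → 1
  π[g](σ[w='s'](π[w,g](R))) → 1
  S → 4
  (π[g](σ[w='s'](π[w,g](R))) ⋈[g=c] S) → 0

E1 result:
g | y | h | c
4 | t | 9 | 4
E2 result:
g | y | h | c
(0 rows)
Witness: (4, 't', 9, 4) appears 1× in E1 but 0× in E2.

no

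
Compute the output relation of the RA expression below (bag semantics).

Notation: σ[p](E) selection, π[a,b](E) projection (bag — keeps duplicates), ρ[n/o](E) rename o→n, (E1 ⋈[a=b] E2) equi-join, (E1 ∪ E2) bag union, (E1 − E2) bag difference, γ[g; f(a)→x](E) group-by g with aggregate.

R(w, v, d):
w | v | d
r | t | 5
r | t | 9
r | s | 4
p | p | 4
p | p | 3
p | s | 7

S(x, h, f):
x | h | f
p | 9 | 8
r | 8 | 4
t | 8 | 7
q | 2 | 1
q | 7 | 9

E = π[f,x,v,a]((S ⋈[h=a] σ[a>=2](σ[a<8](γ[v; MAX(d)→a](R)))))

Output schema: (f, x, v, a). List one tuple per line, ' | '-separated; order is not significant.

Per-node cardinality:
  S → 5
  R → 6
  γ[v; MAX(d)→a](R) → 3
  σ[a<8](γ[v; MAX(d)→a](R)) → 2
  σ[a>=2](σ[a<8](γ[v; MAX(d)→a](R))) → 2
  (S ⋈[h=a] σ[a>=2](σ[a<8](γ[v; MAX(d)→a](R)))) → 1
  π[f,x,v,a]((S ⋈[h=a] σ[a>=2](σ[a<8](γ[v; MAX(d)→a](R))))) → 1

== RESULT ==
f | x | v | a
9 | q | s | 7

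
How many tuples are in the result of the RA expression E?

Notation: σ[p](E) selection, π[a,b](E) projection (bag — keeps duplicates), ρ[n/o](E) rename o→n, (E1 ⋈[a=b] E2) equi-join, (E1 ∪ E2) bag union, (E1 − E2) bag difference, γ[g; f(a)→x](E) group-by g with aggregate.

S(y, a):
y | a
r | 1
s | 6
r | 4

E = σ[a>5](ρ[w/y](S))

Row counts bottom-up:
  S → 3
  ρ[w/y](S) → 3
  σ[a>5](ρ[w/y](S)) → 1

|E| = 1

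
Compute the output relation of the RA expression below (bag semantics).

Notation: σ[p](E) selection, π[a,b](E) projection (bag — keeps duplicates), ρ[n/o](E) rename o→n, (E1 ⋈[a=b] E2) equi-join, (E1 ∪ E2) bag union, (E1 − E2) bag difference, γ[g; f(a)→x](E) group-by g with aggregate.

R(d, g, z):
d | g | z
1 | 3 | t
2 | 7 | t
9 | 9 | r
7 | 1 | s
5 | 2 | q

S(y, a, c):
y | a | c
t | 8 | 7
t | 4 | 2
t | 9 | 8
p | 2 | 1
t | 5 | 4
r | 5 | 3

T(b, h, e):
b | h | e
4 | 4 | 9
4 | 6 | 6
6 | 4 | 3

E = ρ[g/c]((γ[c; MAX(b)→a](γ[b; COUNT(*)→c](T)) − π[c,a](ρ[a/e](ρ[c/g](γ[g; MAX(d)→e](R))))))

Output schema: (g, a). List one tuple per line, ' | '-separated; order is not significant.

Per-node cardinality:
  T → 3
  γ[b; COUNT(*)→c](T) → 2
  γ[c; MAX(b)→a](γ[b; COUNT(*)→c](T)) → 2
  R → 5
  γ[g; MAX(d)→e](R) → 5
  ρ[c/g](γ[g; MAX(d)→e](R)) → 5
  ρ[a/e](ρ[c/g](γ[g; MAX(d)→e](R))) → 5
  π[c,a](ρ[a/e](ρ[c/g](γ[g; MAX(d)→e](R)))) → 5
  (γ[c; MAX(b)→a](γ[b; COUNT(*)→c](T)) − π[c,a](ρ[a/e](ρ[c/g](γ[g; MAX(d)→e](R))))) → 2
  ρ[g/c]((γ[c; MAX(b)→a](γ[b; COUNT(*)→c](T)) − π[c,a](ρ[a/e](ρ[c/g](γ[g; MAX(d)→e](R)))))) → 2

== RESULT ==
g | a
1 | 6
2 | 4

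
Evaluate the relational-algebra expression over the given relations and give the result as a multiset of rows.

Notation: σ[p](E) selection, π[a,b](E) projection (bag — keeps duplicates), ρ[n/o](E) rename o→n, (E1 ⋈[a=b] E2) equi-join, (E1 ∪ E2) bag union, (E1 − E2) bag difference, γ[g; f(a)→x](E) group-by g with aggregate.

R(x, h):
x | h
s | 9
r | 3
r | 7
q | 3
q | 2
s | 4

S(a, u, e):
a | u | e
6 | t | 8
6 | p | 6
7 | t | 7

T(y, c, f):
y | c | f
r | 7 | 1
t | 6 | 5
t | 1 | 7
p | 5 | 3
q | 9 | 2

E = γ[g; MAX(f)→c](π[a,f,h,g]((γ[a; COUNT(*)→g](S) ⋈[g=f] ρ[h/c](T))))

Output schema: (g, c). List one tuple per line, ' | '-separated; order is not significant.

Row counts bottom-up:
  S → 3
  γ[a; COUNT(*)→g](S) → 2
  T → 5
  ρ[h/c](T) → 5
  (γ[a; COUNT(*)→g](S) ⋈[g=f] ρ[h/c](T)) → 2
  π[a,f,h,g]((γ[a; COUNT(*)→g](S) ⋈[g=f] ρ[h/c](T))) → 2
  γ[g; MAX(f)→c](π[a,f,h,g]((γ[a; COUNT(*)→g](S) ⋈[g=f] ρ[h/c](T)))) → 2

== RESULT ==
g | c
1 | 1
2 | 2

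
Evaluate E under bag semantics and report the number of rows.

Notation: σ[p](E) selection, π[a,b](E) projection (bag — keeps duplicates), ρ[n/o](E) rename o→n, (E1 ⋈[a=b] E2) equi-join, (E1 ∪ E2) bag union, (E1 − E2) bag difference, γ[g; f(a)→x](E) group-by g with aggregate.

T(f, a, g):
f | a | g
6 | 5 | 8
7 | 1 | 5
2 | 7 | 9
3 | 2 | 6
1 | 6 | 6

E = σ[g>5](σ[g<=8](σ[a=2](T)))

Subexpression sizes:
  T → 5
  σ[a=2](T) → 1
  σ[g<=8](σ[a=2](T)) → 1
  σ[g>5](σ[g<=8](σ[a=2](T))) → 1

|E| = 1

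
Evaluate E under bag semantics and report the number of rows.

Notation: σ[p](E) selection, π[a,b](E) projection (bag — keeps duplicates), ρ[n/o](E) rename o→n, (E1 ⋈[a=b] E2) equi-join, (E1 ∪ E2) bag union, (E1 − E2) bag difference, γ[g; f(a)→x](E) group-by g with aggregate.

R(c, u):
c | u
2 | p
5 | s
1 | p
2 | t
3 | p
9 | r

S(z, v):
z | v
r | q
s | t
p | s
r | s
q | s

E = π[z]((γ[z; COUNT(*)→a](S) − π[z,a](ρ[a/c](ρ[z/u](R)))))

Per-node cardinality:
  S → 5
  γ[z; COUNT(*)→a](S) → 4
  R → 6
  ρ[z/u](R) → 6
  ρ[a/c](ρ[z/u](R)) → 6
  π[z,a](ρ[a/c](ρ[z/u](R))) → 6
  (γ[z; COUNT(*)→a](S) − π[z,a](ρ[a/c](ρ[z/u](R)))) → 3
  π[z]((γ[z; COUNT(*)→a](S) − π[z,a](ρ[a/c](ρ[z/u](R))))) → 3

|E| = 3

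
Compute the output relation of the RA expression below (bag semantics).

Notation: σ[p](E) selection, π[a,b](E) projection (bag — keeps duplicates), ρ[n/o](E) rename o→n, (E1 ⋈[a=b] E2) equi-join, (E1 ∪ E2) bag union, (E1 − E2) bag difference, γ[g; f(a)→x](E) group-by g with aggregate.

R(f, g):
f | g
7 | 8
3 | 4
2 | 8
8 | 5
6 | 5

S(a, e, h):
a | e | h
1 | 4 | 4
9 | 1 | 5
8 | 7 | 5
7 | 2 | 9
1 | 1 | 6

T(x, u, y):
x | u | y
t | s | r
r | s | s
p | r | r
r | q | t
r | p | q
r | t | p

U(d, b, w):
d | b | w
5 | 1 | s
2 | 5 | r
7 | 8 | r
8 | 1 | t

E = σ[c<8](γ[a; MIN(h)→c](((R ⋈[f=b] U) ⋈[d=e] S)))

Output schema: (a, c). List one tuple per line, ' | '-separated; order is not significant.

Stepwise |·|:
  R → 5
  U → 4
  (R ⋈[f=b] U) → 1
  S → 5
  ((R ⋈[f=b] U) ⋈[d=e] S) → 1
  γ[a; MIN(h)→c](((R ⋈[f=b] U) ⋈[d=e] S)) → 1
  σ[c<8](γ[a; MIN(h)→c](((R ⋈[f=b] U) ⋈[d=e] S))) → 1

== RESULT ==
a | c
8 | 5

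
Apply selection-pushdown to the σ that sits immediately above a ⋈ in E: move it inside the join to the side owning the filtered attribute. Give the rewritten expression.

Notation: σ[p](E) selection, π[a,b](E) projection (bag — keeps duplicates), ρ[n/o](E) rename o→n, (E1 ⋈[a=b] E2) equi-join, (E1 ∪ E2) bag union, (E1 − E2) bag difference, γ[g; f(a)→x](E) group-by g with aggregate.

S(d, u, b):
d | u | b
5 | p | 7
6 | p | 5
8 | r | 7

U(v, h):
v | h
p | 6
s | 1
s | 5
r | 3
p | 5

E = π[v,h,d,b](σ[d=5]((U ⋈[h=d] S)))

σ filters on d, owned by the right side.
E' = π[v,h,d,b]((U ⋈[h=d] σ[d=5](S)))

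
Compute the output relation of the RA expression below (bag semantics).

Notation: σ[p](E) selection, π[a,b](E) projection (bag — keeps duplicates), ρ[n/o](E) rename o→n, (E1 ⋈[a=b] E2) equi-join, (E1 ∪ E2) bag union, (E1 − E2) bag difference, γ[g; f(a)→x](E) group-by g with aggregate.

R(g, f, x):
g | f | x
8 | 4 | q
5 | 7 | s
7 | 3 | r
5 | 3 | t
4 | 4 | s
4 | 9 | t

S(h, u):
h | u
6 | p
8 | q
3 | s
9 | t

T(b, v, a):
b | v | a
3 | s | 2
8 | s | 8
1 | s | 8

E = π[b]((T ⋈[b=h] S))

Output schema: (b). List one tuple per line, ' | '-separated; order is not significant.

Per-node cardinality:
  T → 3
  S → 4
  (T ⋈[b=h] S) → 2
  π[b]((T ⋈[b=h] S)) → 2

== RESULT ==
b
3
8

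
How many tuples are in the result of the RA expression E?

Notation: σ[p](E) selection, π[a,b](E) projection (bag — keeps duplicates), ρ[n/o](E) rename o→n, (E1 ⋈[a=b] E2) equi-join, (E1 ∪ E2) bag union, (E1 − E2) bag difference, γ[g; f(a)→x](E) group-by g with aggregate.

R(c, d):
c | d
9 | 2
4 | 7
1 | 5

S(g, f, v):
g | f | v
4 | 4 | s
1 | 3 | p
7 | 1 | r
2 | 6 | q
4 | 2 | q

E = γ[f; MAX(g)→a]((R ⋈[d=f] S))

Per-node cardinality:
  R → 3
  S → 5
  (R ⋈[d=f] S) → 1
  γ[f; MAX(g)→a]((R ⋈[d=f] S)) → 1

|E| = 1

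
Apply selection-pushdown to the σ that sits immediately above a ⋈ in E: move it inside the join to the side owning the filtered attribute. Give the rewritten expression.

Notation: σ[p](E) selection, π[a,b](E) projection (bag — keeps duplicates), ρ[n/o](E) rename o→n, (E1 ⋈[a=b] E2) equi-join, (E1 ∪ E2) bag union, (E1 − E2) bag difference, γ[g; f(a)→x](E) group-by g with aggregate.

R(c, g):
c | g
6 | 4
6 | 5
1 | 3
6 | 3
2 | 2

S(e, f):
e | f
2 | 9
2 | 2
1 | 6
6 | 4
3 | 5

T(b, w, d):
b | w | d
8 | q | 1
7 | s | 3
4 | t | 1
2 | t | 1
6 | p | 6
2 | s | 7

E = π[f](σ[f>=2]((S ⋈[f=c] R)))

σ filters on f, owned by the left side.
E' = π[f]((σ[f>=2](S) ⋈[f=c] R))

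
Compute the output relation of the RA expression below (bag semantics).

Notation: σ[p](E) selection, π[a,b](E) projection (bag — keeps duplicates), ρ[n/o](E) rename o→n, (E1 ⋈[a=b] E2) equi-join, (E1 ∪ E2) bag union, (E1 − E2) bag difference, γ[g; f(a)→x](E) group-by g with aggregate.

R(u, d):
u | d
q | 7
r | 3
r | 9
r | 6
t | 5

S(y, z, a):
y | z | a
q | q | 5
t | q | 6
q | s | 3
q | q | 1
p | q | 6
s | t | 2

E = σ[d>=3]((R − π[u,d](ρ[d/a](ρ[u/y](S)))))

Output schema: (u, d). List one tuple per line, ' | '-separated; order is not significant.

Subexpression sizes:
  R → 5
  S → 6
  ρ[u/y](S) → 6
  ρ[d/a](ρ[u/y](S)) → 6
  π[u,d](ρ[d/a](ρ[u/y](S))) → 6
  (R − π[u,d](ρ[d/a](ρ[u/y](S)))) → 5
  σ[d>=3]((R − π[u,d](ρ[d/a](ρ[u/y](S))))) → 5

== RESULT ==
u | d
q | 7
r | 3
r | 6
r | 9
t | 5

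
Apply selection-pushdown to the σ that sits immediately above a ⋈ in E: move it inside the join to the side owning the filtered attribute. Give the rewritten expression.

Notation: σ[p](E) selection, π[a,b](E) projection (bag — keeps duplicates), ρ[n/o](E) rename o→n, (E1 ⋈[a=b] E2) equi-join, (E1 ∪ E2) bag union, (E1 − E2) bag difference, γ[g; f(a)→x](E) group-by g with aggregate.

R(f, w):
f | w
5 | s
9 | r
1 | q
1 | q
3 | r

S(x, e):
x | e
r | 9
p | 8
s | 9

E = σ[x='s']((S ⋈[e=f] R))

σ filters on x, owned by the left side.
E' = (σ[x='s'](S) ⋈[e=f] R)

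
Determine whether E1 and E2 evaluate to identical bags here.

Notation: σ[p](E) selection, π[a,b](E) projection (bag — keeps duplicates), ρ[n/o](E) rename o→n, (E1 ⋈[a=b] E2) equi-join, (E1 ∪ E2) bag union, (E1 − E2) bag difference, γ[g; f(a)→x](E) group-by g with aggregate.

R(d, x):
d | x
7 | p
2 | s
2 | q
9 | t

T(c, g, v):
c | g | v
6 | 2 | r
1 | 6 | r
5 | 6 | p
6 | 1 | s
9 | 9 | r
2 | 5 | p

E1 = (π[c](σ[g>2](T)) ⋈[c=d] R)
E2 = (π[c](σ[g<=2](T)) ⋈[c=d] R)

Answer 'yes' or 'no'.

E1 subexpression sizes:
  T → 6
  σ[g>2](T) → 4
  π[c](σ[g>2](T)) → 4
  R → 4
  (π[c](σ[g>2](T)) ⋈[c=d] R) → 3
E2 subexpression sizes:
  T → 6
  σ[g<=2](T) → 2
  π[c](σ[g<=2](T)) → 2
  R → 4
  (π[c](σ[g<=2](T)) ⋈[c=d] R) → 0

E1 result:
c | d | x
2 | 2 | q
2 | 2 | s
9 | 9 | t
E2 result:
c | d | x
(0 rows)
Witness: (2, 2, 's') appears 1× in E1 but 0× in E2.

no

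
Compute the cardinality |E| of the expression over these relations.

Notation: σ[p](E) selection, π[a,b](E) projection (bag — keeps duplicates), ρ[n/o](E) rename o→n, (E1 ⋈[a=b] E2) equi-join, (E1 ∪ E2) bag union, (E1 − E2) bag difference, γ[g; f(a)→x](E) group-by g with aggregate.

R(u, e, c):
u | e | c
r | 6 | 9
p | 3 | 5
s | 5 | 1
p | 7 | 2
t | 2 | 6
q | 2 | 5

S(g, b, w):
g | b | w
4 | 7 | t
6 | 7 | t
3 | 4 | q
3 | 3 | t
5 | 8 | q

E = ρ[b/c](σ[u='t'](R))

Stepwise |·|:
  R → 6
  σ[u='t'](R) → 1
  ρ[b/c](σ[u='t'](R)) → 1

|E| = 1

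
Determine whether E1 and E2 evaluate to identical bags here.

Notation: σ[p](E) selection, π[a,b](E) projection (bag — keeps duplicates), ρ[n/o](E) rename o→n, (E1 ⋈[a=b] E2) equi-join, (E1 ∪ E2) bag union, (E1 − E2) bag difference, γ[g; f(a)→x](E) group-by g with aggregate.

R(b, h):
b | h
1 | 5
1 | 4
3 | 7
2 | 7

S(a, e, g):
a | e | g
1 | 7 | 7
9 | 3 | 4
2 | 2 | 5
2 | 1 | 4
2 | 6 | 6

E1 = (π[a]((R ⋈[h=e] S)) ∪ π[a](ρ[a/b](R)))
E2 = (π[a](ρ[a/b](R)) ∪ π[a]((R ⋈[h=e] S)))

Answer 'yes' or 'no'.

E1 subexpression sizes:
  R → 4
  S → 5
  (R ⋈[h=e] S) → 2
  π[a]((R ⋈[h=e] S)) → 2
  R → 4
  ρ[a/b](R) → 4
  π[a](ρ[a/b](R)) → 4
  (π[a]((R ⋈[h=e] S)) ∪ π[a](ρ[a/b](R))) → 6
E2 subexpression sizes:
  R → 4
  ρ[a/b](R) → 4
  π[a](ρ[a/b](R)) → 4
  R → 4
  S → 5
  (R ⋈[h=e] S) → 2
  π[a]((R ⋈[h=e] S)) → 2
  (π[a](ρ[a/b](R)) ∪ π[a]((R ⋈[h=e] S))) → 6

E1 and E2 produce the same multiset:
a
1
1
1
1
2
3

yes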